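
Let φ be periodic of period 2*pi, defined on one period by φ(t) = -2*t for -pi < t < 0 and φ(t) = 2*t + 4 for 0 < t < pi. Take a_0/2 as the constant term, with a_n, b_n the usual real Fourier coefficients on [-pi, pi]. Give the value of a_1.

a_1 = 1/pi ∫_{-pi}^{pi} φ(t) cos(t) dt.
Split the integral at the breakpoints.
Integrating by parts (boundary term plus one more integral), an antiderivative of (-2*t) cos(t) is -2*t*sin(t) - 2*cos(t); evaluating from -pi to 0: ∫_{-pi}^{0} (-2*t) cos(t) dt = (-2) - (2) = -4.
Integrating by parts (boundary term plus one more integral), an antiderivative of (2*t + 4) cos(t) is 2*t*sin(t) + 4*sin(t) + 2*cos(t); evaluating from 0 to pi: ∫_{0}^{pi} (2*t + 4) cos(t) dt = (-2) - (2) = -4.
Summing the pieces and multiplying by (1/pi) gives a_1 = -8/pi.

-8/pi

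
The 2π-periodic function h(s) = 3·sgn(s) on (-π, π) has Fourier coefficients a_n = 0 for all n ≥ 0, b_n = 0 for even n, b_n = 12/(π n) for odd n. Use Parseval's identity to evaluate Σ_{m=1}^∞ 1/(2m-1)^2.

pi**2/8

Parseval: Σ b_n^2 = (1/π) ∫_{-π}^{π} h(s)^2 ds = 18.
Only odd n contribute, with b_n^2 = 144/(π^2 n^2), so Σ_{m≥1} 1/(2m-1)^2 = π^2·(18)/144 = pi**2/8.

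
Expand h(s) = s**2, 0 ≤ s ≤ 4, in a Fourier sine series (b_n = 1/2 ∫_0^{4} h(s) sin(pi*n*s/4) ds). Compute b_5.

32*(-4 + 25*pi**2)/(125*pi**3)

b_5 = 1/2 ∫_0^{4} (s**2) sin(5*pi*s/4) ds.
Integrating by parts twice (tabular method), an antiderivative of (s**2) sin(5*pi*s/4) is -4*s**2*cos(5*pi*s/4)/(5*pi) + 32*s*sin(5*pi*s/4)/(25*pi**2) + 128*cos(5*pi*s/4)/(125*pi**3); evaluating from 0 to 4: ∫_{0}^{4} (s**2) sin(5*pi*s/4) ds = (64*(-2 + 25*pi**2)/(125*pi**3)) - (128/(125*pi**3)) = 64*(-4 + 25*pi**2)/(125*pi**3).
Hence b_5 = (1/2)·(64*(-4 + 25*pi**2)/(125*pi**3)) = 32*(-4 + 25*pi**2)/(125*pi**3).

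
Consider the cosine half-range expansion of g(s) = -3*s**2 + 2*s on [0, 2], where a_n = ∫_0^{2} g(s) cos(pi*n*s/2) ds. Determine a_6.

-4/(3*pi**2)

a_6 = ∫_0^{2} (-3*s**2 + 2*s) cos(3*pi*s) ds.
Integrating by parts twice (tabular method), an antiderivative of (-3*s**2 + 2*s) cos(3*pi*s) is -s**2*sin(3*pi*s)/pi + 2*s*sin(3*pi*s)/(3*pi) - 2*s*cos(3*pi*s)/(3*pi**2) + 2*sin(3*pi*s)/(9*pi**3) + 2*cos(3*pi*s)/(9*pi**2); evaluating from 0 to 2: ∫_{0}^{2} (-3*s**2 + 2*s) cos(3*pi*s) ds = (-10/(9*pi**2)) - (2/(9*pi**2)) = -4/(3*pi**2).
Hence a_6 = -4/(3*pi**2).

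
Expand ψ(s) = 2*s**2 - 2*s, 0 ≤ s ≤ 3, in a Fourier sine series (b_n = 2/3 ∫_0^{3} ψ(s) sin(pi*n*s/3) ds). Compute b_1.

-144/pi**3 + 24/pi

b_1 = 2/3 ∫_0^{3} (2*s**2 - 2*s) sin(pi*s/3) ds.
Integrating by parts twice (tabular method), an antiderivative of (2*s**2 - 2*s) sin(pi*s/3) is -6*s**2*cos(pi*s/3)/pi + 36*s*sin(pi*s/3)/pi**2 + 6*s*cos(pi*s/3)/pi - 18*sin(pi*s/3)/pi**2 + 108*cos(pi*s/3)/pi**3; evaluating from 0 to 3: ∫_{0}^{3} (2*s**2 - 2*s) sin(pi*s/3) ds = (-108/pi**3 + 36/pi) - (108/pi**3) = -216/pi**3 + 36/pi.
Hence b_1 = (2/3)·(-216/pi**3 + 36/pi) = -144/pi**3 + 24/pi.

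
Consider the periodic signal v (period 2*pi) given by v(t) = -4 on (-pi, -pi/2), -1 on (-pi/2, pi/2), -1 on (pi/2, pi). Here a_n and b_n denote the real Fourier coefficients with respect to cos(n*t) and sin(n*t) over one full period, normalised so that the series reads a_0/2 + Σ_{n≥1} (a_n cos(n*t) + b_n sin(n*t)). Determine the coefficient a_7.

-3/(7*pi)

a_7 = 1/pi ∫_{-pi}^{pi} v(t) cos(7*t) dt.
Split the integral at the breakpoints.
Directly, an antiderivative of (-4) cos(7*t) is -4*sin(7*t)/7; evaluating from -pi to -pi/2: ∫_{-pi}^{-pi/2} (-4) cos(7*t) dt = (-4/7) - (0) = -4/7.
Directly, an antiderivative of (-1) cos(7*t) is -sin(7*t)/7; evaluating from -pi/2 to pi/2: ∫_{-pi/2}^{pi/2} (-1) cos(7*t) dt = (1/7) - (-1/7) = 2/7.
Directly, an antiderivative of (-1) cos(7*t) is -sin(7*t)/7; evaluating from pi/2 to pi: ∫_{pi/2}^{pi} (-1) cos(7*t) dt = (0) - (1/7) = -1/7.
Summing the pieces and multiplying by (1/pi) gives a_7 = -3/(7*pi).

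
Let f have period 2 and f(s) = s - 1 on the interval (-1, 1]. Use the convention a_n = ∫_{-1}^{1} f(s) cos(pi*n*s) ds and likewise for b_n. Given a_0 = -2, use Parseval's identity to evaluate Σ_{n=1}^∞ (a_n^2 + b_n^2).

Parseval: a_0^2/2 + Σ_{n≥1} (a_n^2+b_n^2) = ∫_{-1}^{1} f(s)^2 ds = 8/3.
Subtract a_0^2/2 = 2: Σ (a_n^2+b_n^2) = 2/3.

2/3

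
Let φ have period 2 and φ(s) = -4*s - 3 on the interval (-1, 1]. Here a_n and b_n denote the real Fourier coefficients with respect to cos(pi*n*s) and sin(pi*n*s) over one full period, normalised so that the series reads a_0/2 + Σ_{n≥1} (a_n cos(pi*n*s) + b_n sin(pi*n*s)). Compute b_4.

b_4 = ∫_{-1}^{1} φ(s) sin(4*pi*s) ds.
Integrating by parts (boundary term plus one more integral), an antiderivative of (-4*s - 3) sin(4*pi*s) is s*cos(4*pi*s)/pi - sin(4*pi*s)/(4*pi**2) + 3*cos(4*pi*s)/(4*pi); evaluating from -1 to 1: ∫_{-1}^{1} (-4*s - 3) sin(4*pi*s) ds = (7/(4*pi)) - (-1/(4*pi)) = 2/pi.
Hence b_4 = 2/pi.

2/pi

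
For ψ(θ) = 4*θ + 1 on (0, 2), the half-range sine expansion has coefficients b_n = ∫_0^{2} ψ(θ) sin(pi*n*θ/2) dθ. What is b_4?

-4/pi

b_4 = ∫_0^{2} (4*θ + 1) sin(2*pi*θ) dθ.
Integrating by parts (boundary term plus one more integral), an antiderivative of (4*θ + 1) sin(2*pi*θ) is -2*θ*cos(2*pi*θ)/pi + sin(2*pi*θ)/pi**2 - cos(2*pi*θ)/(2*pi); evaluating from 0 to 2: ∫_{0}^{2} (4*θ + 1) sin(2*pi*θ) dθ = (-9/(2*pi)) - (-1/(2*pi)) = -4/pi.
Hence b_4 = -4/pi.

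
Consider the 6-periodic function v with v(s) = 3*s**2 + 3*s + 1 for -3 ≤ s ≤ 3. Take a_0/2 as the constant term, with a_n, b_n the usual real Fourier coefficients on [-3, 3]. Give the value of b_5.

b_5 = 1/3 ∫_{-3}^{3} v(s) sin(5*pi*s/3) ds.
Integrating by parts twice (tabular method), an antiderivative of (3*s**2 + 3*s + 1) sin(5*pi*s/3) is -9*s**2*cos(5*pi*s/3)/(5*pi) + 54*s*sin(5*pi*s/3)/(25*pi**2) - 9*s*cos(5*pi*s/3)/(5*pi) + 27*sin(5*pi*s/3)/(25*pi**2) - 3*cos(5*pi*s/3)/(5*pi) + 162*cos(5*pi*s/3)/(125*pi**3); evaluating from -3 to 3: ∫_{-3}^{3} (3*s**2 + 3*s + 1) sin(5*pi*s/3) ds = (3*(-54 + 925*pi**2)/(125*pi**3)) - (3*(-54 + 475*pi**2)/(125*pi**3)) = 54/(5*pi).
Hence b_5 = (1/3)·(54/(5*pi)) = 18/(5*pi).

18/(5*pi)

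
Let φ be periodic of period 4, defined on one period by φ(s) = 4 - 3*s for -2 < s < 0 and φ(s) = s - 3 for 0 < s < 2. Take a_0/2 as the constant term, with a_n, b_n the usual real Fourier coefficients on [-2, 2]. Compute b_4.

1/pi

b_4 = 1/2 ∫_{-2}^{2} φ(s) sin(2*pi*s) ds.
Split the integral at the breakpoints.
Integrating by parts (boundary term plus one more integral), an antiderivative of (4 - 3*s) sin(2*pi*s) is 3*s*cos(2*pi*s)/(2*pi) - 3*sin(2*pi*s)/(4*pi**2) - 2*cos(2*pi*s)/pi; evaluating from -2 to 0: ∫_{-2}^{0} (4 - 3*s) sin(2*pi*s) ds = (-2/pi) - (-5/pi) = 3/pi.
Integrating by parts (boundary term plus one more integral), an antiderivative of (s - 3) sin(2*pi*s) is -s*cos(2*pi*s)/(2*pi) + sin(2*pi*s)/(4*pi**2) + 3*cos(2*pi*s)/(2*pi); evaluating from 0 to 2: ∫_{0}^{2} (s - 3) sin(2*pi*s) ds = (1/(2*pi)) - (3/(2*pi)) = -1/pi.
Summing the pieces and multiplying by (1/2) gives b_4 = 1/pi.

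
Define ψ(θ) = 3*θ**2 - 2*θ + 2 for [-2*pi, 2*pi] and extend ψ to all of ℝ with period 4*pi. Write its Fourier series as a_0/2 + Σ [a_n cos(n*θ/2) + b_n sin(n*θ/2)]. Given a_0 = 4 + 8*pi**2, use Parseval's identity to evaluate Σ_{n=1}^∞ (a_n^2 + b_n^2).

Parseval: a_0^2/2 + Σ_{n≥1} (a_n^2+b_n^2) = (1/(2*pi)) ∫_{-2*pi}^{2*pi} ψ(θ)^2 dθ = 8 + 128*pi**2/3 + 288*pi**4/5.
Subtract a_0^2/2 = 8*(1 + 2*pi**2)**2: Σ (a_n^2+b_n^2) = 32*pi**2*(5 + 12*pi**2)/15.

32*pi**2*(5 + 12*pi**2)/15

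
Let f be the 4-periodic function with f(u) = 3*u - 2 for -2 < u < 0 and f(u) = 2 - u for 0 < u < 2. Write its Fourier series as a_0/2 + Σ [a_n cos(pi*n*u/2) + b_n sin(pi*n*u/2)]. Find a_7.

a_7 = 1/2 ∫_{-2}^{2} f(u) cos(7*pi*u/2) du.
Split the integral at the breakpoints.
Integrating by parts (boundary term plus one more integral), an antiderivative of (3*u - 2) cos(7*pi*u/2) is 6*u*sin(7*pi*u/2)/(7*pi) - 4*sin(7*pi*u/2)/(7*pi) + 12*cos(7*pi*u/2)/(49*pi**2); evaluating from -2 to 0: ∫_{-2}^{0} (3*u - 2) cos(7*pi*u/2) du = (12/(49*pi**2)) - (-12/(49*pi**2)) = 24/(49*pi**2).
Integrating by parts (boundary term plus one more integral), an antiderivative of (2 - u) cos(7*pi*u/2) is -2*u*sin(7*pi*u/2)/(7*pi) + 4*sin(7*pi*u/2)/(7*pi) - 4*cos(7*pi*u/2)/(49*pi**2); evaluating from 0 to 2: ∫_{0}^{2} (2 - u) cos(7*pi*u/2) du = (4/(49*pi**2)) - (-4/(49*pi**2)) = 8/(49*pi**2).
Summing the pieces and multiplying by (1/2) gives a_7 = 16/(49*pi**2).

16/(49*pi**2)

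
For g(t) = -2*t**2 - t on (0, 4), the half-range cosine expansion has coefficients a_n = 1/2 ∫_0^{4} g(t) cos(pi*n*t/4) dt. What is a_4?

-8/pi**2

a_4 = 1/2 ∫_0^{4} (-2*t**2 - t) cos(pi*t) dt.
Integrating by parts twice (tabular method), an antiderivative of (-2*t**2 - t) cos(pi*t) is -2*t**2*sin(pi*t)/pi - t*sin(pi*t)/pi - 4*t*cos(pi*t)/pi**2 + 4*sin(pi*t)/pi**3 - cos(pi*t)/pi**2; evaluating from 0 to 4: ∫_{0}^{4} (-2*t**2 - t) cos(pi*t) dt = (-17/pi**2) - (-1/pi**2) = -16/pi**2.
Hence a_4 = (1/2)·(-16/pi**2) = -8/pi**2.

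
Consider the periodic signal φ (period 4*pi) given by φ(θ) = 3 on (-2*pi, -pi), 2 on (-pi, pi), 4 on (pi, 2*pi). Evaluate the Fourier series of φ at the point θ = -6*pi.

θ = -6*pi differs from θ = 2*pi by -2 full period(s), and the series is 4*pi-periodic.
At θ = 2*pi the one-sided limits are φ(2*pi^-) = 4 and φ(2*pi^+) = 3.
By Dirichlet's theorem the series converges to their average, [(4) + (3)]/2 = 7/2.

7/2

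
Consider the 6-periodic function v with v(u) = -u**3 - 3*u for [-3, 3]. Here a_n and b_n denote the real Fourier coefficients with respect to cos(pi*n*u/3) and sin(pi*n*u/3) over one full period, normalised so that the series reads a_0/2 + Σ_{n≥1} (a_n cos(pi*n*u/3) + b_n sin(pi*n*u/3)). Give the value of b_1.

b_1 = 1/3 ∫_{-3}^{3} v(u) sin(pi*u/3) du.
v is odd and sin(pi*u/3) is odd, so the integrand is even and b_1 = 2/3 ∫_0^{3} v(u) sin(pi*u/3) du.
Integrating by parts three times (tabular method), an antiderivative of (-u**3 - 3*u) sin(pi*u/3) is 3*u**3*cos(pi*u/3)/pi - 27*u**2*sin(pi*u/3)/pi**2 - 162*u*cos(pi*u/3)/pi**3 + 9*u*cos(pi*u/3)/pi - 27*sin(pi*u/3)/pi**2 + 486*sin(pi*u/3)/pi**4; evaluating from 0 to 3: ∫_{0}^{3} (-u**3 - 3*u) sin(pi*u/3) du = (-108/pi + 486/pi**3) - (0) = -108/pi + 486/pi**3.
Hence b_1 = (2/3)·(-108/pi + 486/pi**3) = -72/pi + 324/pi**3.

-72/pi + 324/pi**3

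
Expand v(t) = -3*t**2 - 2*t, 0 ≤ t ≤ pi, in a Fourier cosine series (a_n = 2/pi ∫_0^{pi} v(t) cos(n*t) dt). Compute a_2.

a_2 = 2/pi ∫_0^{pi} (-3*t**2 - 2*t) cos(2*t) dt.
Integrating by parts twice (tabular method), an antiderivative of (-3*t**2 - 2*t) cos(2*t) is -3*t**2*sin(2*t)/2 - t*sin(2*t) - 3*t*cos(2*t)/2 + 3*sin(2*t)/4 - cos(2*t)/2; evaluating from 0 to pi: ∫_{0}^{pi} (-3*t**2 - 2*t) cos(2*t) dt = (-3*pi/2 - 1/2) - (-1/2) = -3*pi/2.
Hence a_2 = (2/pi)·(-3*pi/2) = -3.

-3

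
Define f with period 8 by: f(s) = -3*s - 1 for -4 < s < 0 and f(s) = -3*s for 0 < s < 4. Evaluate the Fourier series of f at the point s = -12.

s = -12 differs from s = 4 by -2 full period(s), and the series is 8-periodic.
At s = 4 the one-sided limits are f(4^-) = -12 and f(4^+) = 11.
By Dirichlet's theorem the series converges to their average, [(-12) + (11)]/2 = -1/2.

-1/2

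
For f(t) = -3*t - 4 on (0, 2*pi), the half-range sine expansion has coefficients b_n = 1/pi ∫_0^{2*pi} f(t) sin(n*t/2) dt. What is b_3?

-4 - 16/(3*pi)

b_3 = 1/pi ∫_0^{2*pi} (-3*t - 4) sin(3*t/2) dt.
Integrating by parts (boundary term plus one more integral), an antiderivative of (-3*t - 4) sin(3*t/2) is 2*t*cos(3*t/2) - 4*sin(3*t/2)/3 + 8*cos(3*t/2)/3; evaluating from 0 to 2*pi: ∫_{0}^{2*pi} (-3*t - 4) sin(3*t/2) dt = (-4*pi - 8/3) - (8/3) = -4*pi - 16/3.
Hence b_3 = (1/pi)·(-4*pi - 16/3) = -4 - 16/(3*pi).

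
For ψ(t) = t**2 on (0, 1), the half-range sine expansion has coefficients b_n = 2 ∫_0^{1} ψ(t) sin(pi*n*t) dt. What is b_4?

b_4 = 2 ∫_0^{1} (t**2) sin(4*pi*t) dt.
Integrating by parts twice (tabular method), an antiderivative of (t**2) sin(4*pi*t) is -t**2*cos(4*pi*t)/(4*pi) + t*sin(4*pi*t)/(8*pi**2) + cos(4*pi*t)/(32*pi**3); evaluating from 0 to 1: ∫_{0}^{1} (t**2) sin(4*pi*t) dt = ((1 - 8*pi**2)/(32*pi**3)) - (1/(32*pi**3)) = -1/(4*pi).
Hence b_4 = 2·(-1/(4*pi)) = -1/(2*pi).

-1/(2*pi)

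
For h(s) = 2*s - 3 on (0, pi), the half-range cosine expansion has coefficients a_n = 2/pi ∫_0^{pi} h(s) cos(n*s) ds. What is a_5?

-8/(25*pi)

a_5 = 2/pi ∫_0^{pi} (2*s - 3) cos(5*s) ds.
Integrating by parts (boundary term plus one more integral), an antiderivative of (2*s - 3) cos(5*s) is 2*s*sin(5*s)/5 - 3*sin(5*s)/5 + 2*cos(5*s)/25; evaluating from 0 to pi: ∫_{0}^{pi} (2*s - 3) cos(5*s) ds = (-2/25) - (2/25) = -4/25.
Hence a_5 = (2/pi)·(-4/25) = -8/(25*pi).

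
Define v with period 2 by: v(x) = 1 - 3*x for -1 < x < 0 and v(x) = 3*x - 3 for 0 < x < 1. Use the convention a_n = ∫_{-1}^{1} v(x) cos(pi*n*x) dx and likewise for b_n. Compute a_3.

-4/(3*pi**2)

a_3 = ∫_{-1}^{1} v(x) cos(3*pi*x) dx.
Split the integral at the breakpoints.
Integrating by parts (boundary term plus one more integral), an antiderivative of (1 - 3*x) cos(3*pi*x) is -x*sin(3*pi*x)/pi + sin(3*pi*x)/(3*pi) - cos(3*pi*x)/(3*pi**2); evaluating from -1 to 0: ∫_{-1}^{0} (1 - 3*x) cos(3*pi*x) dx = (-1/(3*pi**2)) - (1/(3*pi**2)) = -2/(3*pi**2).
Integrating by parts (boundary term plus one more integral), an antiderivative of (3*x - 3) cos(3*pi*x) is x*sin(3*pi*x)/pi - sin(3*pi*x)/pi + cos(3*pi*x)/(3*pi**2); evaluating from 0 to 1: ∫_{0}^{1} (3*x - 3) cos(3*pi*x) dx = (-1/(3*pi**2)) - (1/(3*pi**2)) = -2/(3*pi**2).
Summing the pieces gives a_3 = -4/(3*pi**2).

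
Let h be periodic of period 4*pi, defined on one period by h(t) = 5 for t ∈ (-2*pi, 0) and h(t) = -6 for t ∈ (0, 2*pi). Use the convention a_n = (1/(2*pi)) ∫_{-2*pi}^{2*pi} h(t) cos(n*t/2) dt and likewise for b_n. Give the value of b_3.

b_3 = (1/(2*pi)) ∫_{-2*pi}^{2*pi} h(t) sin(3*t/2) dt.
Split the integral at the breakpoints.
Directly, an antiderivative of (5) sin(3*t/2) is -10*cos(3*t/2)/3; evaluating from -2*pi to 0: ∫_{-2*pi}^{0} (5) sin(3*t/2) dt = (-10/3) - (10/3) = -20/3.
Directly, an antiderivative of (-6) sin(3*t/2) is 4*cos(3*t/2); evaluating from 0 to 2*pi: ∫_{0}^{2*pi} (-6) sin(3*t/2) dt = (-4) - (4) = -8.
Summing the pieces and multiplying by (1/(2*pi)) gives b_3 = -22/(3*pi).

-22/(3*pi)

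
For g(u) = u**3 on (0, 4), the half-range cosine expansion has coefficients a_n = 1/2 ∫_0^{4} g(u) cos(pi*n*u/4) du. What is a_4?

a_4 = 1/2 ∫_0^{4} (u**3) cos(pi*u) du.
Integrating by parts three times (tabular method), an antiderivative of (u**3) cos(pi*u) is u**3*sin(pi*u)/pi + 3*u**2*cos(pi*u)/pi**2 - 6*u*sin(pi*u)/pi**3 - 6*cos(pi*u)/pi**4; evaluating from 0 to 4: ∫_{0}^{4} (u**3) cos(pi*u) du = (6*(-1 + 8*pi**2)/pi**4) - (-6/pi**4) = 48/pi**2.
Hence a_4 = (1/2)·(48/pi**2) = 24/pi**2.

24/pi**2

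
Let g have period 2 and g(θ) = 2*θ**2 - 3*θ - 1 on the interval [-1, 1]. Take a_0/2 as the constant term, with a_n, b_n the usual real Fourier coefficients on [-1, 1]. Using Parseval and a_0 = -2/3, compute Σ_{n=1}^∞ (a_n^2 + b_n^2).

302/45

Parseval: a_0^2/2 + Σ_{n≥1} (a_n^2+b_n^2) = ∫_{-1}^{1} g(θ)^2 dθ = 104/15.
Subtract a_0^2/2 = 2/9: Σ (a_n^2+b_n^2) = 302/45.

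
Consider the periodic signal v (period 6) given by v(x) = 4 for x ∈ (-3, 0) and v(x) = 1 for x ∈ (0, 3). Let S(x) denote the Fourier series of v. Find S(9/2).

4

x = 9/2 differs from x = -3/2 by 1 full period(s), and the series is 6-periodic.
v is continuous at x = -3/2 with value 4, so the series converges to 4 there.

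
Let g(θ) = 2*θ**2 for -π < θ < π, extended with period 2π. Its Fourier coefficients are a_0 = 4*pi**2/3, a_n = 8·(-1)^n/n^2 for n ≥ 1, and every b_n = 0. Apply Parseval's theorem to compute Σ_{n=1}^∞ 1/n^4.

pi**4/90

Parseval: a_0^2/2 + Σ a_n^2 = (1/π) ∫_{-π}^{π} g(θ)^2 dθ = 8*pi**4/5.
Subtract a_0^2/2 = 8*pi**4/9: Σ a_n^2 = 32*pi**4/45.
Since a_n^2 = 64/n^4, Σ 1/n^4 = pi**4/90.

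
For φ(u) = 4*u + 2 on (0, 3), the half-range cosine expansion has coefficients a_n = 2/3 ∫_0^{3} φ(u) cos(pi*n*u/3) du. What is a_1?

a_1 = 2/3 ∫_0^{3} (4*u + 2) cos(pi*u/3) du.
Integrating by parts (boundary term plus one more integral), an antiderivative of (4*u + 2) cos(pi*u/3) is 12*u*sin(pi*u/3)/pi + 6*sin(pi*u/3)/pi + 36*cos(pi*u/3)/pi**2; evaluating from 0 to 3: ∫_{0}^{3} (4*u + 2) cos(pi*u/3) du = (-36/pi**2) - (36/pi**2) = -72/pi**2.
Hence a_1 = (2/3)·(-72/pi**2) = -48/pi**2.

-48/pi**2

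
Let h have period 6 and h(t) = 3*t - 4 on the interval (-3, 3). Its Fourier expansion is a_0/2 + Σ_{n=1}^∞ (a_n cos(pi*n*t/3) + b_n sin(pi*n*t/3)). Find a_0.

a_0 = 1/3 ∫_{-3}^{3} h(t) dt = 1/3 · (-24) = -8.

-8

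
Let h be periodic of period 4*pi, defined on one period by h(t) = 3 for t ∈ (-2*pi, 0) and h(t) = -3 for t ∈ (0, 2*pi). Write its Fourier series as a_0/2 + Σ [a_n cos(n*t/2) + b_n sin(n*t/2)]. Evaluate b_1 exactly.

-12/pi

b_1 = (1/(2*pi)) ∫_{-2*pi}^{2*pi} h(t) sin(t/2) dt.
h is odd and sin(t/2) is odd, so the integrand is even and b_1 = 1/pi ∫_0^{2*pi} h(t) sin(t/2) dt.
Directly, an antiderivative of (-3) sin(t/2) is 6*cos(t/2); evaluating from 0 to 2*pi: ∫_{0}^{2*pi} (-3) sin(t/2) dt = (-6) - (6) = -12.
Hence b_1 = (1/pi)·(-12) = -12/pi.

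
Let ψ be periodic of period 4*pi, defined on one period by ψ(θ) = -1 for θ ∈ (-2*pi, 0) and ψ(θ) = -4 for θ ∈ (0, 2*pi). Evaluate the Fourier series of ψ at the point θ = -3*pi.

θ = -3*pi differs from θ = pi by -1 full period(s), and the series is 4*pi-periodic.
ψ is continuous at θ = pi with value -4, so the series converges to -4 there.

-4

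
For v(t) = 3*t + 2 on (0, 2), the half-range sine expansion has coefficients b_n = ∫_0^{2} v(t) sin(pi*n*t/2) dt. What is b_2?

-6/pi

b_2 = ∫_0^{2} (3*t + 2) sin(pi*t) dt.
Integrating by parts (boundary term plus one more integral), an antiderivative of (3*t + 2) sin(pi*t) is -3*t*cos(pi*t)/pi + 3*sin(pi*t)/pi**2 - 2*cos(pi*t)/pi; evaluating from 0 to 2: ∫_{0}^{2} (3*t + 2) sin(pi*t) dt = (-8/pi) - (-2/pi) = -6/pi.
Hence b_2 = -6/pi.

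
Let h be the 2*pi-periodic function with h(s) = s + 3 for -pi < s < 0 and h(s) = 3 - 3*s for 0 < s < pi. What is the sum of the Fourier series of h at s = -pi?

3 - 2*pi

At s = -pi the one-sided limits are h(-pi^-) = 3 - 3*pi and h(-pi^+) = 3 - pi.
By Dirichlet's theorem the series converges to their average, [(3 - 3*pi) + (3 - pi)]/2 = 3 - 2*pi.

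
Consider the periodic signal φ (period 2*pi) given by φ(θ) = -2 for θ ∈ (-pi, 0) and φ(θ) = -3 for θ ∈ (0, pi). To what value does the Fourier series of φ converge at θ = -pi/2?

φ is continuous at θ = -pi/2 with value -2, so the series converges to -2 there.

-2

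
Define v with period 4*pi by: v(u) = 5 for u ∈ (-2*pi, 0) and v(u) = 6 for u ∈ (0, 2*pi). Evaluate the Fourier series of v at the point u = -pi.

5

v is continuous at u = -pi with value 5, so the series converges to 5 there.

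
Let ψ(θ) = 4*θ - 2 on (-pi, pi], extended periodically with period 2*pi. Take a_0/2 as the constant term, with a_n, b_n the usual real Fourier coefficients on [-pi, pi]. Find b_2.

b_2 = 1/pi ∫_{-pi}^{pi} ψ(θ) sin(2*θ) dθ.
Integrating by parts (boundary term plus one more integral), an antiderivative of (4*θ - 2) sin(2*θ) is -2*θ*cos(2*θ) + sin(2*θ) + cos(2*θ); evaluating from -pi to pi: ∫_{-pi}^{pi} (4*θ - 2) sin(2*θ) dθ = (1 - 2*pi) - (1 + 2*pi) = -4*pi.
Hence b_2 = (1/pi)·(-4*pi) = -4.

-4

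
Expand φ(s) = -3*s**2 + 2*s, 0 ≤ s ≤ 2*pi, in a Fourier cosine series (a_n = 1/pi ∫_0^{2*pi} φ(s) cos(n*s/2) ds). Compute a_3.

16*(-1 + 3*pi)/(9*pi)

a_3 = 1/pi ∫_0^{2*pi} (-3*s**2 + 2*s) cos(3*s/2) ds.
Integrating by parts twice (tabular method), an antiderivative of (-3*s**2 + 2*s) cos(3*s/2) is -2*s**2*sin(3*s/2) + 4*s*sin(3*s/2)/3 - 8*s*cos(3*s/2)/3 + 16*sin(3*s/2)/9 + 8*cos(3*s/2)/9; evaluating from 0 to 2*pi: ∫_{0}^{2*pi} (-3*s**2 + 2*s) cos(3*s/2) ds = (-8/9 + 16*pi/3) - (8/9) = -16/9 + 16*pi/3.
Hence a_3 = (1/pi)·(-16/9 + 16*pi/3) = 16*(-1 + 3*pi)/(9*pi).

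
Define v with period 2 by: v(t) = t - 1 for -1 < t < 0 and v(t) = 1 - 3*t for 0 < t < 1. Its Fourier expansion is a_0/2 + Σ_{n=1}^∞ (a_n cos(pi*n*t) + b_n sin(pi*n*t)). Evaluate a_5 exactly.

a_5 = ∫_{-1}^{1} v(t) cos(5*pi*t) dt.
Split the integral at the breakpoints.
Integrating by parts (boundary term plus one more integral), an antiderivative of (t - 1) cos(5*pi*t) is t*sin(5*pi*t)/(5*pi) - sin(5*pi*t)/(5*pi) + cos(5*pi*t)/(25*pi**2); evaluating from -1 to 0: ∫_{-1}^{0} (t - 1) cos(5*pi*t) dt = (1/(25*pi**2)) - (-1/(25*pi**2)) = 2/(25*pi**2).
Integrating by parts (boundary term plus one more integral), an antiderivative of (1 - 3*t) cos(5*pi*t) is -3*t*sin(5*pi*t)/(5*pi) + sin(5*pi*t)/(5*pi) - 3*cos(5*pi*t)/(25*pi**2); evaluating from 0 to 1: ∫_{0}^{1} (1 - 3*t) cos(5*pi*t) dt = (3/(25*pi**2)) - (-3/(25*pi**2)) = 6/(25*pi**2).
Summing the pieces gives a_5 = 8/(25*pi**2).

8/(25*pi**2)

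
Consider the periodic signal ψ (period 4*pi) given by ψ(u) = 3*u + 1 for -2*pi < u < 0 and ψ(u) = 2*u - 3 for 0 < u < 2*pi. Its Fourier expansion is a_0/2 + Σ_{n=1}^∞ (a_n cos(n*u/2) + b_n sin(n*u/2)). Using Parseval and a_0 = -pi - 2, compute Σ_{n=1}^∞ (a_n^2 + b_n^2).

-20*pi + 8 + 101*pi**2/6

Parseval: a_0^2/2 + Σ_{n≥1} (a_n^2+b_n^2) = (1/(2*pi)) ∫_{-2*pi}^{2*pi} ψ(u)^2 du = -18*pi + 10 + 52*pi**2/3.
Subtract a_0^2/2 = (2 + pi)**2/2: Σ (a_n^2+b_n^2) = -20*pi + 8 + 101*pi**2/6.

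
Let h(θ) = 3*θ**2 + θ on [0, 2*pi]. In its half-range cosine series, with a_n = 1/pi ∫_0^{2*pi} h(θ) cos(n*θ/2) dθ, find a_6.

4/3

a_6 = 1/pi ∫_0^{2*pi} (3*θ**2 + θ) cos(3*θ) dθ.
Integrating by parts twice (tabular method), an antiderivative of (3*θ**2 + θ) cos(3*θ) is θ**2*sin(3*θ) + θ*sin(3*θ)/3 + 2*θ*cos(3*θ)/3 - 2*sin(3*θ)/9 + cos(3*θ)/9; evaluating from 0 to 2*pi: ∫_{0}^{2*pi} (3*θ**2 + θ) cos(3*θ) dθ = (1/9 + 4*pi/3) - (1/9) = 4*pi/3.
Hence a_6 = (1/pi)·(4*pi/3) = 4/3.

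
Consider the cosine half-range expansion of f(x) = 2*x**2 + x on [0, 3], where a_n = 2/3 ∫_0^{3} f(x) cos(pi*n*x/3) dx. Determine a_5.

-84/(25*pi**2)

a_5 = 2/3 ∫_0^{3} (2*x**2 + x) cos(5*pi*x/3) dx.
Integrating by parts twice (tabular method), an antiderivative of (2*x**2 + x) cos(5*pi*x/3) is 6*x**2*sin(5*pi*x/3)/(5*pi) + 3*x*sin(5*pi*x/3)/(5*pi) + 36*x*cos(5*pi*x/3)/(25*pi**2) - 108*sin(5*pi*x/3)/(125*pi**3) + 9*cos(5*pi*x/3)/(25*pi**2); evaluating from 0 to 3: ∫_{0}^{3} (2*x**2 + x) cos(5*pi*x/3) dx = (-117/(25*pi**2)) - (9/(25*pi**2)) = -126/(25*pi**2).
Hence a_5 = (2/3)·(-126/(25*pi**2)) = -84/(25*pi**2).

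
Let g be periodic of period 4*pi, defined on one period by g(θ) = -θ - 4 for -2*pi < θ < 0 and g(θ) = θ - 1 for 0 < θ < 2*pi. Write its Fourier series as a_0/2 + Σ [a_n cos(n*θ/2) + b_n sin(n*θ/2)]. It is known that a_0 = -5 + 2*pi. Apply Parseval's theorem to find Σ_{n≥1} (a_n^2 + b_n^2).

9/2 + 2*pi**2/3

Parseval: a_0^2/2 + Σ_{n≥1} (a_n^2+b_n^2) = (1/(2*pi)) ∫_{-2*pi}^{2*pi} g(θ)^2 dθ = -10*pi + 17 + 8*pi**2/3.
Subtract a_0^2/2 = (5 - 2*pi)**2/2: Σ (a_n^2+b_n^2) = 9/2 + 2*pi**2/3.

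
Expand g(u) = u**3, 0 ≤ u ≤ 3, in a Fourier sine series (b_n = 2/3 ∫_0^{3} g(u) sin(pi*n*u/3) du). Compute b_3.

-12/pi**3 + 18/pi

b_3 = 2/3 ∫_0^{3} (u**3) sin(pi*u) du.
Integrating by parts three times (tabular method), an antiderivative of (u**3) sin(pi*u) is -u**3*cos(pi*u)/pi + 3*u**2*sin(pi*u)/pi**2 + 6*u*cos(pi*u)/pi**3 - 6*sin(pi*u)/pi**4; evaluating from 0 to 3: ∫_{0}^{3} (u**3) sin(pi*u) du = (-18/pi**3 + 27/pi) - (0) = -18/pi**3 + 27/pi.
Hence b_3 = (2/3)·(-18/pi**3 + 27/pi) = -12/pi**3 + 18/pi.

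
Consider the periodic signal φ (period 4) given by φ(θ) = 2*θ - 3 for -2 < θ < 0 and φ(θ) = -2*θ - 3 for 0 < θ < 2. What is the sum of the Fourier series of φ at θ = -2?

-7

φ is continuous at θ = -2 with value -7, so the series converges to -7 there.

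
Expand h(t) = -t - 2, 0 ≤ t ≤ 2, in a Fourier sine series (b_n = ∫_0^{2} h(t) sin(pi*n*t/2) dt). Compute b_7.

-12/(7*pi)

b_7 = ∫_0^{2} (-t - 2) sin(7*pi*t/2) dt.
Integrating by parts (boundary term plus one more integral), an antiderivative of (-t - 2) sin(7*pi*t/2) is 2*t*cos(7*pi*t/2)/(7*pi) - 4*sin(7*pi*t/2)/(49*pi**2) + 4*cos(7*pi*t/2)/(7*pi); evaluating from 0 to 2: ∫_{0}^{2} (-t - 2) sin(7*pi*t/2) dt = (-8/(7*pi)) - (4/(7*pi)) = -12/(7*pi).
Hence b_7 = -12/(7*pi).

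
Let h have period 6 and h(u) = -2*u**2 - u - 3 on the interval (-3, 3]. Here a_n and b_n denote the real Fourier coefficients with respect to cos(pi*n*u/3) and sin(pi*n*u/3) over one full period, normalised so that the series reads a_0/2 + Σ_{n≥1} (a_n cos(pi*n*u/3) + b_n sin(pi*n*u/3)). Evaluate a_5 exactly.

72/(25*pi**2)

a_5 = 1/3 ∫_{-3}^{3} h(u) cos(5*pi*u/3) du.
Integrating by parts twice (tabular method), an antiderivative of (-2*u**2 - u - 3) cos(5*pi*u/3) is -6*u**2*sin(5*pi*u/3)/(5*pi) - 3*u*sin(5*pi*u/3)/(5*pi) - 36*u*cos(5*pi*u/3)/(25*pi**2) - 9*sin(5*pi*u/3)/(5*pi) + 108*sin(5*pi*u/3)/(125*pi**3) - 9*cos(5*pi*u/3)/(25*pi**2); evaluating from -3 to 3: ∫_{-3}^{3} (-2*u**2 - u - 3) cos(5*pi*u/3) du = (117/(25*pi**2)) - (-99/(25*pi**2)) = 216/(25*pi**2).
Hence a_5 = (1/3)·(216/(25*pi**2)) = 72/(25*pi**2).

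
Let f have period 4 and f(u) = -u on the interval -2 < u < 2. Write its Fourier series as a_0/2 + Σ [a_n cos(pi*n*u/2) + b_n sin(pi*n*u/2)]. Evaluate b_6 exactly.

b_6 = 1/2 ∫_{-2}^{2} f(u) sin(3*pi*u) du.
f is odd and sin(3*pi*u) is odd, so the integrand is even and b_6 = ∫_0^{2} f(u) sin(3*pi*u) du.
Integrating by parts (boundary term plus one more integral), an antiderivative of (-u) sin(3*pi*u) is u*cos(3*pi*u)/(3*pi) - sin(3*pi*u)/(9*pi**2); evaluating from 0 to 2: ∫_{0}^{2} (-u) sin(3*pi*u) du = (2/(3*pi)) - (0) = 2/(3*pi).
Hence b_6 = 2/(3*pi).

2/(3*pi)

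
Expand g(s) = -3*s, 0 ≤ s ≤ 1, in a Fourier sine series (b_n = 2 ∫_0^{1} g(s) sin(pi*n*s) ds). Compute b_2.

3/pi

b_2 = 2 ∫_0^{1} (-3*s) sin(2*pi*s) ds.
Integrating by parts (boundary term plus one more integral), an antiderivative of (-3*s) sin(2*pi*s) is 3*s*cos(2*pi*s)/(2*pi) - 3*sin(2*pi*s)/(4*pi**2); evaluating from 0 to 1: ∫_{0}^{1} (-3*s) sin(2*pi*s) ds = (3/(2*pi)) - (0) = 3/(2*pi).
Hence b_2 = 2·(3/(2*pi)) = 3/pi.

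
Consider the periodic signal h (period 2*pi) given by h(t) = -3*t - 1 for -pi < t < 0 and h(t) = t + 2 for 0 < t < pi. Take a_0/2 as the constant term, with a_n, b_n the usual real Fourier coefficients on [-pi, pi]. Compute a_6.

a_6 = 1/pi ∫_{-pi}^{pi} h(t) cos(6*t) dt.
Split the integral at the breakpoints.
Integrating by parts (boundary term plus one more integral), an antiderivative of (-3*t - 1) cos(6*t) is -t*sin(6*t)/2 - sin(6*t)/6 - cos(6*t)/12; evaluating from -pi to 0: ∫_{-pi}^{0} (-3*t - 1) cos(6*t) dt = (-1/12) - (-1/12) = 0.
Integrating by parts (boundary term plus one more integral), an antiderivative of (t + 2) cos(6*t) is t*sin(6*t)/6 + sin(6*t)/3 + cos(6*t)/36; evaluating from 0 to pi: ∫_{0}^{pi} (t + 2) cos(6*t) dt = (1/36) - (1/36) = 0.
Summing the pieces and multiplying by (1/pi) gives a_6 = 0.

0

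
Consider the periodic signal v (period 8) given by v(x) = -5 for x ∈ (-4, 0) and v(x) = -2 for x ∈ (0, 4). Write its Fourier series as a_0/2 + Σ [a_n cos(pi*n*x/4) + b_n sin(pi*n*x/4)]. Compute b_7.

b_7 = 1/4 ∫_{-4}^{4} v(x) sin(7*pi*x/4) dx.
Split the integral at the breakpoints.
Directly, an antiderivative of (-5) sin(7*pi*x/4) is 20*cos(7*pi*x/4)/(7*pi); evaluating from -4 to 0: ∫_{-4}^{0} (-5) sin(7*pi*x/4) dx = (20/(7*pi)) - (-20/(7*pi)) = 40/(7*pi).
Directly, an antiderivative of (-2) sin(7*pi*x/4) is 8*cos(7*pi*x/4)/(7*pi); evaluating from 0 to 4: ∫_{0}^{4} (-2) sin(7*pi*x/4) dx = (-8/(7*pi)) - (8/(7*pi)) = -16/(7*pi).
Summing the pieces and multiplying by (1/4) gives b_7 = 6/(7*pi).

6/(7*pi)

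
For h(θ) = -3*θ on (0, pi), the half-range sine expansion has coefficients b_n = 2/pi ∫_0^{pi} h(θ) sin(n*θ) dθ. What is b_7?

b_7 = 2/pi ∫_0^{pi} (-3*θ) sin(7*θ) dθ.
Integrating by parts (boundary term plus one more integral), an antiderivative of (-3*θ) sin(7*θ) is 3*θ*cos(7*θ)/7 - 3*sin(7*θ)/49; evaluating from 0 to pi: ∫_{0}^{pi} (-3*θ) sin(7*θ) dθ = (-3*pi/7) - (0) = -3*pi/7.
Hence b_7 = (2/pi)·(-3*pi/7) = -6/7.

-6/7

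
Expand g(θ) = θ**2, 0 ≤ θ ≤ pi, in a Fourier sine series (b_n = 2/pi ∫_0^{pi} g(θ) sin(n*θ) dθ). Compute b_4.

-pi/2

b_4 = 2/pi ∫_0^{pi} (θ**2) sin(4*θ) dθ.
Integrating by parts twice (tabular method), an antiderivative of (θ**2) sin(4*θ) is -θ**2*cos(4*θ)/4 + θ*sin(4*θ)/8 + cos(4*θ)/32; evaluating from 0 to pi: ∫_{0}^{pi} (θ**2) sin(4*θ) dθ = (1/32 - pi**2/4) - (1/32) = -pi**2/4.
Hence b_4 = (2/pi)·(-pi**2/4) = -pi/2.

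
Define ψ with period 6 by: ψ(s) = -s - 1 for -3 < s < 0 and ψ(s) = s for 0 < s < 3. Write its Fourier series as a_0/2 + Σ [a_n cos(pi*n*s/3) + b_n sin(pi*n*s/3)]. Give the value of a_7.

-12/(49*pi**2)

a_7 = 1/3 ∫_{-3}^{3} ψ(s) cos(7*pi*s/3) ds.
Split the integral at the breakpoints.
Integrating by parts (boundary term plus one more integral), an antiderivative of (-s - 1) cos(7*pi*s/3) is -3*s*sin(7*pi*s/3)/(7*pi) - 3*sin(7*pi*s/3)/(7*pi) - 9*cos(7*pi*s/3)/(49*pi**2); evaluating from -3 to 0: ∫_{-3}^{0} (-s - 1) cos(7*pi*s/3) ds = (-9/(49*pi**2)) - (9/(49*pi**2)) = -18/(49*pi**2).
Integrating by parts (boundary term plus one more integral), an antiderivative of (s) cos(7*pi*s/3) is 3*s*sin(7*pi*s/3)/(7*pi) + 9*cos(7*pi*s/3)/(49*pi**2); evaluating from 0 to 3: ∫_{0}^{3} (s) cos(7*pi*s/3) ds = (-9/(49*pi**2)) - (9/(49*pi**2)) = -18/(49*pi**2).
Summing the pieces and multiplying by (1/3) gives a_7 = -12/(49*pi**2).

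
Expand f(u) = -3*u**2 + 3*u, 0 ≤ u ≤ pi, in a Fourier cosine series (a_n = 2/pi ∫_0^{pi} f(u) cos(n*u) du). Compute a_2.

-3

a_2 = 2/pi ∫_0^{pi} (-3*u**2 + 3*u) cos(2*u) du.
Integrating by parts twice (tabular method), an antiderivative of (-3*u**2 + 3*u) cos(2*u) is -3*u**2*sin(2*u)/2 + 3*u*sin(2*u)/2 - 3*u*cos(2*u)/2 + 3*sin(2*u)/4 + 3*cos(2*u)/4; evaluating from 0 to pi: ∫_{0}^{pi} (-3*u**2 + 3*u) cos(2*u) du = (3/4 - 3*pi/2) - (3/4) = -3*pi/2.
Hence a_2 = (2/pi)·(-3*pi/2) = -3.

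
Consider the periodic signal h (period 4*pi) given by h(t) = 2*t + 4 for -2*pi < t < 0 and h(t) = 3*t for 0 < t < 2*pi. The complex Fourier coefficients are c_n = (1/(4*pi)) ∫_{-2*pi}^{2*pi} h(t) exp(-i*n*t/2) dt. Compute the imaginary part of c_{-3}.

Since h is real-valued, Im(c_{-3}) = -(1/(4*pi)) ∫_{-2*pi}^{2*pi} h(t) sin(-3*t/2) dt = b_{3}/2.
Split the integral at the breakpoints.
Integrating by parts (boundary term plus one more integral), an antiderivative of (2*t + 4) sin(-3*t/2) is 4*t*cos(3*t/2)/3 - 8*sin(3*t/2)/9 + 8*cos(3*t/2)/3; evaluating from -2*pi to 0: ∫_{-2*pi}^{0} (2*t + 4) sin(-3*t/2) dt = (8/3) - (-8/3 + 8*pi/3) = 16/3 - 8*pi/3.
Integrating by parts (boundary term plus one more integral), an antiderivative of (3*t) sin(-3*t/2) is 2*t*cos(3*t/2) - 4*sin(3*t/2)/3; evaluating from 0 to 2*pi: ∫_{0}^{2*pi} (3*t) sin(-3*t/2) dt = (-4*pi) - (0) = -4*pi.
So ∫_{-2*pi}^{2*pi} h(t) sin(-3*t/2) dt = 16/3 - 20*pi/3.
Hence Im(c_{-3}) = (-1/(4*pi))·(16/3 - 20*pi/3) = (-4 + 5*pi)/(3*pi).

(-4 + 5*pi)/(3*pi)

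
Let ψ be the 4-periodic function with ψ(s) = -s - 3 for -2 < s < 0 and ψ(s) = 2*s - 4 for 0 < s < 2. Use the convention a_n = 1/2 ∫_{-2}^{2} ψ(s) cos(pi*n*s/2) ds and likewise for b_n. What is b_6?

b_6 = 1/2 ∫_{-2}^{2} ψ(s) sin(3*pi*s) ds.
Split the integral at the breakpoints.
Integrating by parts (boundary term plus one more integral), an antiderivative of (-s - 3) sin(3*pi*s) is s*cos(3*pi*s)/(3*pi) - sin(3*pi*s)/(9*pi**2) + cos(3*pi*s)/pi; evaluating from -2 to 0: ∫_{-2}^{0} (-s - 3) sin(3*pi*s) ds = (1/pi) - (1/(3*pi)) = 2/(3*pi).
Integrating by parts (boundary term plus one more integral), an antiderivative of (2*s - 4) sin(3*pi*s) is -2*s*cos(3*pi*s)/(3*pi) + 2*sin(3*pi*s)/(9*pi**2) + 4*cos(3*pi*s)/(3*pi); evaluating from 0 to 2: ∫_{0}^{2} (2*s - 4) sin(3*pi*s) ds = (0) - (4/(3*pi)) = -4/(3*pi).
Summing the pieces and multiplying by (1/2) gives b_6 = -1/(3*pi).

-1/(3*pi)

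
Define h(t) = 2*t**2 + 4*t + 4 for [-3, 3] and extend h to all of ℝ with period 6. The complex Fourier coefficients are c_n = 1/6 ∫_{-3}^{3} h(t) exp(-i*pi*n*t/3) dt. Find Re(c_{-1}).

-36/pi**2

Since h is real-valued, Re(c_{-1}) = 1/6 ∫_{-3}^{3} h(t) cos(-pi*t/3) dt = a_{1}/2.
Integrating by parts twice (tabular method), an antiderivative of (2*t**2 + 4*t + 4) cos(-pi*t/3) is 6*t**2*sin(pi*t/3)/pi + 12*t*sin(pi*t/3)/pi + 36*t*cos(pi*t/3)/pi**2 - 108*sin(pi*t/3)/pi**3 + 12*sin(pi*t/3)/pi + 36*cos(pi*t/3)/pi**2; evaluating from -3 to 3: ∫_{-3}^{3} (2*t**2 + 4*t + 4) cos(-pi*t/3) dt = (-144/pi**2) - (72/pi**2) = -216/pi**2.
Hence Re(c_{-1}) = (1/6)·(-216/pi**2) = -36/pi**2.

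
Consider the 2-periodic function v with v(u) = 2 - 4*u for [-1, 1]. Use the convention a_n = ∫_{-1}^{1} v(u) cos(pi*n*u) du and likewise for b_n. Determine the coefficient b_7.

b_7 = ∫_{-1}^{1} v(u) sin(7*pi*u) du.
Integrating by parts (boundary term plus one more integral), an antiderivative of (2 - 4*u) sin(7*pi*u) is 4*u*cos(7*pi*u)/(7*pi) - 4*sin(7*pi*u)/(49*pi**2) - 2*cos(7*pi*u)/(7*pi); evaluating from -1 to 1: ∫_{-1}^{1} (2 - 4*u) sin(7*pi*u) du = (-2/(7*pi)) - (6/(7*pi)) = -8/(7*pi).
Hence b_7 = -8/(7*pi).

-8/(7*pi)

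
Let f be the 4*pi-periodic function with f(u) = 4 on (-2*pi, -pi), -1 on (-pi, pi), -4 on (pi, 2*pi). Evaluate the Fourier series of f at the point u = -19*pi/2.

4

u = -19*pi/2 differs from u = -3*pi/2 by -2 full period(s), and the series is 4*pi-periodic.
f is continuous at u = -3*pi/2 with value 4, so the series converges to 4 there.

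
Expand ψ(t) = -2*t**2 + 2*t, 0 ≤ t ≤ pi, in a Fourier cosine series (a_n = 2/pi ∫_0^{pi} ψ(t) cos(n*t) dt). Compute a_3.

a_3 = 2/pi ∫_0^{pi} (-2*t**2 + 2*t) cos(3*t) dt.
Integrating by parts twice (tabular method), an antiderivative of (-2*t**2 + 2*t) cos(3*t) is -2*t**2*sin(3*t)/3 + 2*t*sin(3*t)/3 - 4*t*cos(3*t)/9 + 4*sin(3*t)/27 + 2*cos(3*t)/9; evaluating from 0 to pi: ∫_{0}^{pi} (-2*t**2 + 2*t) cos(3*t) dt = (-2/9 + 4*pi/9) - (2/9) = -4/9 + 4*pi/9.
Hence a_3 = (2/pi)·(-4/9 + 4*pi/9) = 8*(-1 + pi)/(9*pi).

8*(-1 + pi)/(9*pi)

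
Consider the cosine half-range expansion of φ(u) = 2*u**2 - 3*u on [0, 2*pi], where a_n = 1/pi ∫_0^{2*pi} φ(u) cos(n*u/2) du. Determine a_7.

8*(3 - 4*pi)/(49*pi)

a_7 = 1/pi ∫_0^{2*pi} (2*u**2 - 3*u) cos(7*u/2) du.
Integrating by parts twice (tabular method), an antiderivative of (2*u**2 - 3*u) cos(7*u/2) is 4*u**2*sin(7*u/2)/7 - 6*u*sin(7*u/2)/7 + 16*u*cos(7*u/2)/49 - 32*sin(7*u/2)/343 - 12*cos(7*u/2)/49; evaluating from 0 to 2*pi: ∫_{0}^{2*pi} (2*u**2 - 3*u) cos(7*u/2) du = (12/49 - 32*pi/49) - (-12/49) = 24/49 - 32*pi/49.
Hence a_7 = (1/pi)·(24/49 - 32*pi/49) = 8*(3 - 4*pi)/(49*pi).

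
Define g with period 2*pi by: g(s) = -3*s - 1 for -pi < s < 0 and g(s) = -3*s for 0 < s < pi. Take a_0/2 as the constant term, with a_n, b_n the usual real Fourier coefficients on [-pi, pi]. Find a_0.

a_0 = 1/pi ∫_{-pi}^{pi} g(s) ds = 1/pi · (-pi) = -1.

-1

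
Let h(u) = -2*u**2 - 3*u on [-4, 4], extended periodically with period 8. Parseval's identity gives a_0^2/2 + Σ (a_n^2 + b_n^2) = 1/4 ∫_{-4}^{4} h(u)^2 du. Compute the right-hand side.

1/4 ∫_{-4}^{4} h(u)^2 du = 1/4 · (10112/5) = 2528/5.

2528/5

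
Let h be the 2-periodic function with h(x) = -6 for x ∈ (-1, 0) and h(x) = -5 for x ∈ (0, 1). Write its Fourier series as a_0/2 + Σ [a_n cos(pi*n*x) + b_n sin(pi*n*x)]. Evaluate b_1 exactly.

b_1 = ∫_{-1}^{1} h(x) sin(pi*x) dx.
Split the integral at the breakpoints.
Directly, an antiderivative of (-6) sin(pi*x) is 6*cos(pi*x)/pi; evaluating from -1 to 0: ∫_{-1}^{0} (-6) sin(pi*x) dx = (6/pi) - (-6/pi) = 12/pi.
Directly, an antiderivative of (-5) sin(pi*x) is 5*cos(pi*x)/pi; evaluating from 0 to 1: ∫_{0}^{1} (-5) sin(pi*x) dx = (-5/pi) - (5/pi) = -10/pi.
Summing the pieces gives b_1 = 2/pi.

2/pi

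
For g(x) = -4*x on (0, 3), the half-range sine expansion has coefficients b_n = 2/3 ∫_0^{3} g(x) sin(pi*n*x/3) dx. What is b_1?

b_1 = 2/3 ∫_0^{3} (-4*x) sin(pi*x/3) dx.
Integrating by parts (boundary term plus one more integral), an antiderivative of (-4*x) sin(pi*x/3) is 12*x*cos(pi*x/3)/pi - 36*sin(pi*x/3)/pi**2; evaluating from 0 to 3: ∫_{0}^{3} (-4*x) sin(pi*x/3) dx = (-36/pi) - (0) = -36/pi.
Hence b_1 = (2/3)·(-36/pi) = -24/pi.

-24/pi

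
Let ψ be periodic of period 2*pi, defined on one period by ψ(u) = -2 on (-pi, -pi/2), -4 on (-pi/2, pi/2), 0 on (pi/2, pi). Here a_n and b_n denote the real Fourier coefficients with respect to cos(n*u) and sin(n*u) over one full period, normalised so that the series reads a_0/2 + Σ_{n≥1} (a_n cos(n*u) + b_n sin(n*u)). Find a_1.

a_1 = 1/pi ∫_{-pi}^{pi} ψ(u) cos(u) du.
Split the integral at the breakpoints.
Directly, an antiderivative of (-2) cos(u) is -2*sin(u); evaluating from -pi to -pi/2: ∫_{-pi}^{-pi/2} (-2) cos(u) du = (2) - (0) = 2.
Directly, an antiderivative of (-4) cos(u) is -4*sin(u); evaluating from -pi/2 to pi/2: ∫_{-pi/2}^{pi/2} (-4) cos(u) du = (-4) - (4) = -8.
∫_{pi/2}^{pi} (0) cos(u) du = 0.
Summing the pieces and multiplying by (1/pi) gives a_1 = -6/pi.

-6/pi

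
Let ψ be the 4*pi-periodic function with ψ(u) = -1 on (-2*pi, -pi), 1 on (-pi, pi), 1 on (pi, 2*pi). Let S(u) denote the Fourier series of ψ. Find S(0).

ψ is continuous at u = 0 with value 1, so the series converges to 1 there.

1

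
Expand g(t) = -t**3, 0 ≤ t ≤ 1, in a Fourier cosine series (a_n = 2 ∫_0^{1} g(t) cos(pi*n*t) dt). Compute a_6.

-1/(6*pi**2)

a_6 = 2 ∫_0^{1} (-t**3) cos(6*pi*t) dt.
Integrating by parts three times (tabular method), an antiderivative of (-t**3) cos(6*pi*t) is -t**3*sin(6*pi*t)/(6*pi) - t**2*cos(6*pi*t)/(12*pi**2) + t*sin(6*pi*t)/(36*pi**3) + cos(6*pi*t)/(216*pi**4); evaluating from 0 to 1: ∫_{0}^{1} (-t**3) cos(6*pi*t) dt = ((1 - 18*pi**2)/(216*pi**4)) - (1/(216*pi**4)) = -1/(12*pi**2).
Hence a_6 = 2·(-1/(12*pi**2)) = -1/(6*pi**2).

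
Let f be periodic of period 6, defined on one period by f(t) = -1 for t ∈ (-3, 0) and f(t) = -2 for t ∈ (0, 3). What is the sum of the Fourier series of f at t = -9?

-3/2

t = -9 differs from t = 3 by -2 full period(s), and the series is 6-periodic.
At t = 3 the one-sided limits are f(3^-) = -2 and f(3^+) = -1.
By Dirichlet's theorem the series converges to their average, [(-2) + (-1)]/2 = -3/2.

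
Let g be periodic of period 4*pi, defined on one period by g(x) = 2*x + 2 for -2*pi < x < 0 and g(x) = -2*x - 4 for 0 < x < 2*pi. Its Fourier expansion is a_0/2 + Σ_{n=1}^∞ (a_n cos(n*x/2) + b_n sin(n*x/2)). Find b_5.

-12/(5*pi)

b_5 = (1/(2*pi)) ∫_{-2*pi}^{2*pi} g(x) sin(5*x/2) dx.
Split the integral at the breakpoints.
Integrating by parts (boundary term plus one more integral), an antiderivative of (2*x + 2) sin(5*x/2) is -4*x*cos(5*x/2)/5 + 8*sin(5*x/2)/25 - 4*cos(5*x/2)/5; evaluating from -2*pi to 0: ∫_{-2*pi}^{0} (2*x + 2) sin(5*x/2) dx = (-4/5) - (4/5 - 8*pi/5) = -8/5 + 8*pi/5.
Integrating by parts (boundary term plus one more integral), an antiderivative of (-2*x - 4) sin(5*x/2) is 4*x*cos(5*x/2)/5 - 8*sin(5*x/2)/25 + 8*cos(5*x/2)/5; evaluating from 0 to 2*pi: ∫_{0}^{2*pi} (-2*x - 4) sin(5*x/2) dx = (-8*pi/5 - 8/5) - (8/5) = -8*pi/5 - 16/5.
Summing the pieces and multiplying by (1/(2*pi)) gives b_5 = -12/(5*pi).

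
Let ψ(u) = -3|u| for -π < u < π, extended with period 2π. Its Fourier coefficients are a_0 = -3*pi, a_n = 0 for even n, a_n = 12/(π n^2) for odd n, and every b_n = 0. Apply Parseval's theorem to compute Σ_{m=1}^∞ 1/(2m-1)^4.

Parseval: a_0^2/2 + Σ a_n^2 = (1/π) ∫_{-π}^{π} ψ(u)^2 du = 6*pi**2.
Subtract a_0^2/2 = 9*pi**2/2: Σ a_n^2 = 3*pi**2/2.
Only odd n contribute, with a_n^2 = 144/(π^2 n^4), so Σ_{m≥1} 1/(2m-1)^4 = π^2·(3*pi**2/2)/144 = pi**4/96.

pi**4/96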